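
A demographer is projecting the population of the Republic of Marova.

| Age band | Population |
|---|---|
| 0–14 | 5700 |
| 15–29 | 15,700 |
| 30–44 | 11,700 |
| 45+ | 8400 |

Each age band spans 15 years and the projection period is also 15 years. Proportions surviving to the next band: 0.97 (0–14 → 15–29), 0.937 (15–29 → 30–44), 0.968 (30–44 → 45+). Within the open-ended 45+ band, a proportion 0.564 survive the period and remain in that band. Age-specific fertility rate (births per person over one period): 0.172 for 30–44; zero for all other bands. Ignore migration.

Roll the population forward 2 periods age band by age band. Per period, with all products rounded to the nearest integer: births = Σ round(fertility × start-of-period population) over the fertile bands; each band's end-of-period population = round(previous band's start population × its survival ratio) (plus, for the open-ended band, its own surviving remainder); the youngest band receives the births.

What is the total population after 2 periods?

Numbering the bands 1..4 from youngest to oldest:
Period 1:
Births: 11700 × 0.172 = 2012
Band 2: 5700 × 0.97 = 5529
Band 3: 15700 × 0.937 = 14711
Band 4: 11700 × 0.968 + 8400 × 0.564 = 11326 + 4738 = 16064
Population now: 0–14=2012, 15–29=5529, 30–44=14711, 45+=16064
Period 2:
Births: 14711 × 0.172 = 2530
Band 2: 2012 × 0.97 = 1952
Band 3: 5529 × 0.937 = 5181
Band 4: 14711 × 0.968 + 16064 × 0.564 = 14240 + 9060 = 23300
Population now: 0–14=2530, 15–29=1952, 30–44=5181, 45+=23300
Total after period 2: 2530 + 1952 + 5181 + 23300 = 32963

32963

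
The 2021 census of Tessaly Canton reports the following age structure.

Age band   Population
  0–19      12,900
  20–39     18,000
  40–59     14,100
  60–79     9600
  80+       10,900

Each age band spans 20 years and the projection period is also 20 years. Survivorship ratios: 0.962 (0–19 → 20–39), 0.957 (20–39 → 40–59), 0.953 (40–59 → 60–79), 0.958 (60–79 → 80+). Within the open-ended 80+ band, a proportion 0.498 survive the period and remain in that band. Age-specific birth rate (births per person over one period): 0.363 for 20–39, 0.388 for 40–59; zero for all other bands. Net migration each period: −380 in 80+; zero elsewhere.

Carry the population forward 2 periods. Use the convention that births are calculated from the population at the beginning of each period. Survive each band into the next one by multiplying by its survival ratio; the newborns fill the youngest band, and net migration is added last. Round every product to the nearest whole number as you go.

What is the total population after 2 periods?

Numbering the bands 1..5 from youngest to oldest:
— Period 1 —
Births: 18000 × 0.363 = 6534  |  14100 × 0.388 = 5471 → 12005
Band 2: 12900 × 0.962 = 12410
Band 3: 18000 × 0.957 = 17226
Band 4: 14100 × 0.953 = 13437
Band 5: 9600 × 0.958 + 10900 × 0.498 = 9197 + 5428 = 14625
Net migration: Band 5 − 380 → 14245
Giving 12005 / 12410 / 17226 / 13437 / 14245.
— Period 2 —
Births: 12410 × 0.363 = 4505  |  17226 × 0.388 = 6684 → 11189
Band 2: 12005 × 0.962 = 11549
Band 3: 12410 × 0.957 = 11876
Band 4: 17226 × 0.953 = 16416
Band 5: 13437 × 0.958 + 14245 × 0.498 = 12873 + 7094 = 19967
Net migration: Band 5 − 380 → 19587
Giving 11189 / 11549 / 11876 / 16416 / 19587.
Total after period 2: 11189 + 11549 + 11876 + 16416 + 19587 = 70617

70617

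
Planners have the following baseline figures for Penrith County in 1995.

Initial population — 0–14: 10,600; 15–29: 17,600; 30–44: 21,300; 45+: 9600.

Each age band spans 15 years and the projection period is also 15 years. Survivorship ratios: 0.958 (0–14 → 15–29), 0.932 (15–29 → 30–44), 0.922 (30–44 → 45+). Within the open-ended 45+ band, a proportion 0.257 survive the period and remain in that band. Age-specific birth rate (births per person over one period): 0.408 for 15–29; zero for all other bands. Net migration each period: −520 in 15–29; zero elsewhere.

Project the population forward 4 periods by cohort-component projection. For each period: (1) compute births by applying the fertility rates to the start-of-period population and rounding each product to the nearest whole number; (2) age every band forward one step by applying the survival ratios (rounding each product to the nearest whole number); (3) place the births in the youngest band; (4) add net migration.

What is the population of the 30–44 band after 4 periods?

Period 1:
Births: 17600 × 0.408 = 7181
15–29: 10600 × 0.958 = 10155
30–44: 17600 × 0.932 = 16403
45+: 21300 × 0.922 + 9600 × 0.257 = 19639 + 2467 = 22106
Net migration: 15–29 − 520 → 9635
End of period: [7181, 9635, 16403, 22106]
Period 2:
Births: 9635 × 0.408 = 3931
15–29: 7181 × 0.958 = 6879
30–44: 9635 × 0.932 = 8980
45+: 16403 × 0.922 + 22106 × 0.257 = 15124 + 5681 = 20805
Net migration: 15–29 − 520 → 6359
End of period: [3931, 6359, 8980, 20805]
Period 3:
Births: 6359 × 0.408 = 2594
15–29: 3931 × 0.958 = 3766
30–44: 6359 × 0.932 = 5927
45+: 8980 × 0.922 + 20805 × 0.257 = 8280 + 5347 = 13627
Net migration: 15–29 − 520 → 3246
End of period: [2594, 3246, 5927, 13627]
Period 4:
Births: 3246 × 0.408 = 1324
15–29: 2594 × 0.958 = 2485
30–44: 3246 × 0.932 = 3025
45+: 5927 × 0.922 + 13627 × 0.257 = 5465 + 3502 = 8967
Net migration: 15–29 − 520 → 1965
End of period: [1324, 1965, 3025, 8967]

3025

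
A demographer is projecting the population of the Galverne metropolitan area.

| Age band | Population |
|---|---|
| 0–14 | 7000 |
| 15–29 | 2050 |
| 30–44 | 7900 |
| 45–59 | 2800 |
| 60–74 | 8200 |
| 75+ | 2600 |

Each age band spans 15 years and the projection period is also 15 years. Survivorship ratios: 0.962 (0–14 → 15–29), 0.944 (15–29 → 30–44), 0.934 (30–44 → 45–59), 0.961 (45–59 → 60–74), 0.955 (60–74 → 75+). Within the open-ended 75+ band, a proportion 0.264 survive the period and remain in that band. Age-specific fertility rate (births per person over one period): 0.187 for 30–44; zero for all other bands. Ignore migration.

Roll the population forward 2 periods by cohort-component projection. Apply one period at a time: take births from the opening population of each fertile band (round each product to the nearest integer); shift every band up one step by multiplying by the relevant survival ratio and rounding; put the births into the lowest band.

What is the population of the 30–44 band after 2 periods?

6357

(Groups numbered youngest = 1 to oldest = 6.)
[period 1]
Births: 7900 × 0.187 = 1477
Group 2: 7000 × 0.962 = 6734
Group 3: 2050 × 0.944 = 1935
Group 4: 7900 × 0.934 = 7379
Group 5: 2800 × 0.961 = 2691
Group 6: 8200 × 0.955 + 2600 × 0.264 = 7831 + 686 = 8517
→ [1477, 6734, 1935, 7379, 2691, 8517]
[period 2]
Births: 1935 × 0.187 = 362
Group 2: 1477 × 0.962 = 1421
Group 3: 6734 × 0.944 = 6357
Group 4: 1935 × 0.934 = 1807
Group 5: 7379 × 0.961 = 7091
Group 6: 2691 × 0.955 + 8517 × 0.264 = 2570 + 2248 = 4818
→ [362, 1421, 6357, 1807, 7091, 4818]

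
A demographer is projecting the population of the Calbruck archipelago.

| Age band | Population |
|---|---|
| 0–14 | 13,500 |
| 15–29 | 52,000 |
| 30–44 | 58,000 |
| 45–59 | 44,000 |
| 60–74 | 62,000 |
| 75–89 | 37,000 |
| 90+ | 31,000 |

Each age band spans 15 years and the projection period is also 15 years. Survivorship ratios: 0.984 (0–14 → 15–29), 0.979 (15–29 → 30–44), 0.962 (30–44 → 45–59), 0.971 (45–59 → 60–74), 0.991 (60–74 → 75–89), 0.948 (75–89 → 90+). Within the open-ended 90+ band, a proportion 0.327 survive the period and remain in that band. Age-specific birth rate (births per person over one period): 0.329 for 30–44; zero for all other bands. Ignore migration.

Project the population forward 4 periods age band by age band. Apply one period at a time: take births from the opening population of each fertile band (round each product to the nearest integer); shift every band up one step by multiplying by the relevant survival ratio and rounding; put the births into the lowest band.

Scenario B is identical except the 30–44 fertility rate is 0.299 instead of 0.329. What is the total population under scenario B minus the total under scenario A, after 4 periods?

-4523

[period 1]
Births: 58000 * 0.329 = 19082
15–29: 13500 * 0.984 = 13284
30–44: 52000 * 0.979 = 50908
45–59: 58000 * 0.962 = 55796
60–74: 44000 * 0.971 = 42724
75–89: 62000 * 0.991 = 61442
90+: 37000 * 0.948 + 31000 * 0.327 = 35076 + 10137 = 45213
Population now: 0–14=19082, 15–29=13284, 30–44=50908, 45–59=55796, 60–74=42724, 75–89=61442, 90+=45213
[period 2]
Births: 50908 * 0.329 = 16749
15–29: 19082 * 0.984 = 18777
30–44: 13284 * 0.979 = 13005
45–59: 50908 * 0.962 = 48973
60–74: 55796 * 0.971 = 54178
75–89: 42724 * 0.991 = 42339
90+: 61442 * 0.948 + 45213 * 0.327 = 58247 + 14785 = 73032
Population now: 0–14=16749, 15–29=18777, 30–44=13005, 45–59=48973, 60–74=54178, 75–89=42339, 90+=73032
[period 3]
Births: 13005 * 0.329 = 4279
15–29: 16749 * 0.984 = 16481
30–44: 18777 * 0.979 = 18383
45–59: 13005 * 0.962 = 12511
60–74: 48973 * 0.971 = 47553
75–89: 54178 * 0.991 = 53690
90+: 42339 * 0.948 + 73032 * 0.327 = 40137 + 23881 = 64018
Population now: 0–14=4279, 15–29=16481, 30–44=18383, 45–59=12511, 60–74=47553, 75–89=53690, 90+=64018
[period 4]
Births: 18383 * 0.329 = 6048
15–29: 4279 * 0.984 = 4211
30–44: 16481 * 0.979 = 16135
45–59: 18383 * 0.962 = 17684
60–74: 12511 * 0.971 = 12148
75–89: 47553 * 0.991 = 47125
90+: 53690 * 0.948 + 64018 * 0.327 = 50898 + 20934 = 71832
Population now: 0–14=6048, 15–29=4211, 30–44=16135, 45–59=17684, 60–74=12148, 75–89=47125, 90+=71832
Scenario A total after 4 periods: 175183
Scenario B projection —
[period 1]
Births: 58000 * 0.299 = 17342
15–29: 13500 * 0.984 = 13284
30–44: 52000 * 0.979 = 50908
45–59: 58000 * 0.962 = 55796
60–74: 44000 * 0.971 = 42724
75–89: 62000 * 0.991 = 61442
90+: 37000 * 0.948 + 31000 * 0.327 = 35076 + 10137 = 45213
Population now: 0–14=17342, 15–29=13284, 30–44=50908, 45–59=55796, 60–74=42724, 75–89=61442, 90+=45213
[period 2]
Births: 50908 * 0.299 = 15221
15–29: 17342 * 0.984 = 17065
30–44: 13284 * 0.979 = 13005
45–59: 50908 * 0.962 = 48973
60–74: 55796 * 0.971 = 54178
75–89: 42724 * 0.991 = 42339
90+: 61442 * 0.948 + 45213 * 0.327 = 58247 + 14785 = 73032
Population now: 0–14=15221, 15–29=17065, 30–44=13005, 45–59=48973, 60–74=54178, 75–89=42339, 90+=73032
[period 3]
Births: 13005 * 0.299 = 3888
15–29: 15221 * 0.984 = 14977
30–44: 17065 * 0.979 = 16707
45–59: 13005 * 0.962 = 12511
60–74: 48973 * 0.971 = 47553
75–89: 54178 * 0.991 = 53690
90+: 42339 * 0.948 + 73032 * 0.327 = 40137 + 23881 = 64018
Population now: 0–14=3888, 15–29=14977, 30–44=16707, 45–59=12511, 60–74=47553, 75–89=53690, 90+=64018
[period 4]
Births: 16707 * 0.299 = 4995
15–29: 3888 * 0.984 = 3826
30–44: 14977 * 0.979 = 14662
45–59: 16707 * 0.962 = 16072
60–74: 12511 * 0.971 = 12148
75–89: 47553 * 0.991 = 47125
90+: 53690 * 0.948 + 64018 * 0.327 = 50898 + 20934 = 71832
Population now: 0–14=4995, 15–29=3826, 30–44=14662, 45–59=16072, 60–74=12148, 75–89=47125, 90+=71832
Scenario B total after 4 periods: 170660
Difference B − A = 170660 − 175183 = -4523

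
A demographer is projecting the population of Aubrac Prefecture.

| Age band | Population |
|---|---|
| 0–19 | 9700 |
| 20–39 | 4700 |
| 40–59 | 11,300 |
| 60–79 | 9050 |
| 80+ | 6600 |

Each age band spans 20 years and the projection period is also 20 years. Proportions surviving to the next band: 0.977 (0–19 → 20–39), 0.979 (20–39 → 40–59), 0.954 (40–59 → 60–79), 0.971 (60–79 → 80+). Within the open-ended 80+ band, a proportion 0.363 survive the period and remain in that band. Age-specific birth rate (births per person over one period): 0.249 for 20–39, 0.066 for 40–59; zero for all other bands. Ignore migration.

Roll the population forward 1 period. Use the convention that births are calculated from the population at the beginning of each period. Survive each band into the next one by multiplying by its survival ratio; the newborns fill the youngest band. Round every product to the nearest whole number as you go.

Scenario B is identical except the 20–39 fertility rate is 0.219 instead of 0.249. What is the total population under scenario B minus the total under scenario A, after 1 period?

Let band 1 be 0–19 through band 5 = 80+.
Period 1:
Births: 4700 × 0.249 = 1170  |  11300 × 0.066 = 746 — total 1916
Band 2: 9700 × 0.977 = 9477
Band 3: 4700 × 0.979 = 4601
Band 4: 11300 × 0.954 = 10780
Band 5: 9050 × 0.971 + 6600 × 0.363 = 8788 + 2396 = 11184
Population now: 0–19=1916, 20–39=9477, 40–59=4601, 60–79=10780, 80+=11184
Scenario A total after 1 period: 37958
Scenario B projection —
Period 1:
Births: 4700 × 0.219 = 1029  |  11300 × 0.066 = 746 — total 1775
Band 2: 9700 × 0.977 = 9477
Band 3: 4700 × 0.979 = 4601
Band 4: 11300 × 0.954 = 10780
Band 5: 9050 × 0.971 + 6600 × 0.363 = 8788 + 2396 = 11184
Population now: 0–19=1775, 20–39=9477, 40–59=4601, 60–79=10780, 80+=11184
Scenario B total after 1 period: 37817
Difference B − A = 37817 − 37958 = -141

-141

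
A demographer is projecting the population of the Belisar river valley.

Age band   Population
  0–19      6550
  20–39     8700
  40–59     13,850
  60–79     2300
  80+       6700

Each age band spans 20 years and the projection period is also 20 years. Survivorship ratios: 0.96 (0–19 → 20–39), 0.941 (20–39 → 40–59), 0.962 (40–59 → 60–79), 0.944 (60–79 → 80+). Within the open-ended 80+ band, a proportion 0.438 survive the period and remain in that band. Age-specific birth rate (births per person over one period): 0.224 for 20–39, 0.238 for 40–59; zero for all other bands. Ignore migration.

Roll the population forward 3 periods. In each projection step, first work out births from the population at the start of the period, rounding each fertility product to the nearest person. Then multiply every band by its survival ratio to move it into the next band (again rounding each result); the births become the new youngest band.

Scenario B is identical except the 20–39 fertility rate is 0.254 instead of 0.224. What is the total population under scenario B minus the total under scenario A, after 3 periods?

[period 1]
Births: 8700 × 0.224 = 1949, 13850 × 0.238 = 3296 ⇒ total 5245
20–39: 6550 × 0.96 = 6288
40–59: 8700 × 0.941 = 8187
60–79: 13850 × 0.962 = 13324
80+: 2300 × 0.944 + 6700 × 0.438 = 2171 + 2935 = 5106
Giving 5245 / 6288 / 8187 / 13324 / 5106.
[period 2]
Births: 6288 × 0.224 = 1409, 8187 × 0.238 = 1949 ⇒ total 3358
20–39: 5245 × 0.96 = 5035
40–59: 6288 × 0.941 = 5917
60–79: 8187 × 0.962 = 7876
80+: 13324 × 0.944 + 5106 × 0.438 = 12578 + 2236 = 14814
Giving 3358 / 5035 / 5917 / 7876 / 14814.
[period 3]
Births: 5035 × 0.224 = 1128, 5917 × 0.238 = 1408 ⇒ total 2536
20–39: 3358 × 0.96 = 3224
40–59: 5035 × 0.941 = 4738
60–79: 5917 × 0.962 = 5692
80+: 7876 × 0.944 + 14814 × 0.438 = 7435 + 6489 = 13924
Giving 2536 / 3224 / 4738 / 5692 / 13924.
Scenario A total after 3 periods: 30114
Scenario B projection —
[period 1]
Births: 8700 × 0.254 = 2210, 13850 × 0.238 = 3296 ⇒ total 5506
20–39: 6550 × 0.96 = 6288
40–59: 8700 × 0.941 = 8187
60–79: 13850 × 0.962 = 13324
80+: 2300 × 0.944 + 6700 × 0.438 = 2171 + 2935 = 5106
Giving 5506 / 6288 / 8187 / 13324 / 5106.
[period 2]
Births: 6288 × 0.254 = 1597, 8187 × 0.238 = 1949 ⇒ total 3546
20–39: 5506 × 0.96 = 5286
40–59: 6288 × 0.941 = 5917
60–79: 8187 × 0.962 = 7876
80+: 13324 × 0.944 + 5106 × 0.438 = 12578 + 2236 = 14814
Giving 3546 / 5286 / 5917 / 7876 / 14814.
[period 3]
Births: 5286 × 0.254 = 1343, 5917 × 0.238 = 1408 ⇒ total 2751
20–39: 3546 × 0.96 = 3404
40–59: 5286 × 0.941 = 4974
60–79: 5917 × 0.962 = 5692
80+: 7876 × 0.944 + 14814 × 0.438 = 7435 + 6489 = 13924
Giving 2751 / 3404 / 4974 / 5692 / 13924.
Scenario B total after 3 periods: 30745
Difference B − A = 30745 − 30114 = 631

631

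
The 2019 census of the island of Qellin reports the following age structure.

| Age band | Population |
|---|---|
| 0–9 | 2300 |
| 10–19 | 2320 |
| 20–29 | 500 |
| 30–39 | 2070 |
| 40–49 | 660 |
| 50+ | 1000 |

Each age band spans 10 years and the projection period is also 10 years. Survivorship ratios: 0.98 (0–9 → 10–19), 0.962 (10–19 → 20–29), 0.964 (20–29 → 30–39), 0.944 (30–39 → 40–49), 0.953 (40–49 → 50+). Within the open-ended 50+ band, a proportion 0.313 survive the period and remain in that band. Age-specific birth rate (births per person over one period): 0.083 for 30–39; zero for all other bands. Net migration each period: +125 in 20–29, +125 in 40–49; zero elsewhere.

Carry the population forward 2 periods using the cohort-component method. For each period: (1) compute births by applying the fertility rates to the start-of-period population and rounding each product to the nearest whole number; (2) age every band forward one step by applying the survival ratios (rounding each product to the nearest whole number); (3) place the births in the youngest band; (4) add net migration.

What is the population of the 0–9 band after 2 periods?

40

Period 1:
Births: 2070 * 0.083 = 172
10–19: 2300 * 0.98 = 2254
20–29: 2320 * 0.962 = 2232
30–39: 500 * 0.964 = 482
40–49: 2070 * 0.944 = 1954
50+: 660 * 0.953 + 1000 * 0.313 = 629 + 313 = 942
Net migration: 20–29 + 125 → 2357; 40–49 + 125 → 2079
End of period: [172, 2254, 2357, 482, 2079, 942]
Period 2:
Births: 482 * 0.083 = 40
10–19: 172 * 0.98 = 169
20–29: 2254 * 0.962 = 2168
30–39: 2357 * 0.964 = 2272
40–49: 482 * 0.944 = 455
50+: 2079 * 0.953 + 942 * 0.313 = 1981 + 295 = 2276
Net migration: 20–29 + 125 → 2293; 40–49 + 125 → 580
End of period: [40, 169, 2293, 2272, 580, 2276]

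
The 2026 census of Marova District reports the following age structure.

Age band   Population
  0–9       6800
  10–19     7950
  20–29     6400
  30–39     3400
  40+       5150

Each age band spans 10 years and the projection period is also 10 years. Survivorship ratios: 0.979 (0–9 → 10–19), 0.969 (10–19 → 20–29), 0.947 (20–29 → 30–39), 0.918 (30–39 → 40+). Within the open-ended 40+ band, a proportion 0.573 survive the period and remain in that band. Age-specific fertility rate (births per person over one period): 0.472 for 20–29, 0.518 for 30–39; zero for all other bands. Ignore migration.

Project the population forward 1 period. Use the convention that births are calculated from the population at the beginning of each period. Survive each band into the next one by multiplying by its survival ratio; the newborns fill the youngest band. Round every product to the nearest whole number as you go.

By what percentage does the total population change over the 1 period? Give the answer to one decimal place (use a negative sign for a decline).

Numbering the groups 1..5 from youngest to oldest:
Period 1.
Births: 6400 × 0.472 = 3021, 3400 × 0.518 = 1761 → total 4782
Group 2: 6800 × 0.979 = 6657
Group 3: 7950 × 0.969 = 7704
Group 4: 6400 × 0.947 = 6061
Group 5: 3400 × 0.918 + 5150 × 0.573 = 3121 + 2951 = 6072
Population now: 0–9=4782, 10–19=6657, 20–29=7704, 30–39=6061, 40+=6072
Total: 29700 → 31276; change = 1576; percentage change = 5.3%

5.3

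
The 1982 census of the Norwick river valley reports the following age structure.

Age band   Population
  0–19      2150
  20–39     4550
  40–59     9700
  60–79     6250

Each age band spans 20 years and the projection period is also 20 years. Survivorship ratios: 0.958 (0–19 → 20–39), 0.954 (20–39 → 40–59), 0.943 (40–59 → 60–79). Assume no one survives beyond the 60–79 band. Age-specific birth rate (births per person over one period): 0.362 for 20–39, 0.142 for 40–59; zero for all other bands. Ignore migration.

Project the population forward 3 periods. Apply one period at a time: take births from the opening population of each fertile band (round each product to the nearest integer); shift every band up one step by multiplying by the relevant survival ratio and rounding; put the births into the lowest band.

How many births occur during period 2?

1362

After projecting period 1:
Births: 4550 * 0.362 = 1647, 9700 * 0.142 = 1377 ⇒ total 3024
20–39: 2150 * 0.958 = 2060
40–59: 4550 * 0.954 = 4341
60–79: 9700 * 0.943 = 9147
Population now: 0–19=3024, 20–39=2060, 40–59=4341, 60–79=9147
After projecting period 2:
Births: 2060 * 0.362 = 746, 4341 * 0.142 = 616 ⇒ total 1362
20–39: 3024 * 0.958 = 2897
40–59: 2060 * 0.954 = 1965
60–79: 4341 * 0.943 = 4094
Population now: 0–19=1362, 20–39=2897, 40–59=1965, 60–79=4094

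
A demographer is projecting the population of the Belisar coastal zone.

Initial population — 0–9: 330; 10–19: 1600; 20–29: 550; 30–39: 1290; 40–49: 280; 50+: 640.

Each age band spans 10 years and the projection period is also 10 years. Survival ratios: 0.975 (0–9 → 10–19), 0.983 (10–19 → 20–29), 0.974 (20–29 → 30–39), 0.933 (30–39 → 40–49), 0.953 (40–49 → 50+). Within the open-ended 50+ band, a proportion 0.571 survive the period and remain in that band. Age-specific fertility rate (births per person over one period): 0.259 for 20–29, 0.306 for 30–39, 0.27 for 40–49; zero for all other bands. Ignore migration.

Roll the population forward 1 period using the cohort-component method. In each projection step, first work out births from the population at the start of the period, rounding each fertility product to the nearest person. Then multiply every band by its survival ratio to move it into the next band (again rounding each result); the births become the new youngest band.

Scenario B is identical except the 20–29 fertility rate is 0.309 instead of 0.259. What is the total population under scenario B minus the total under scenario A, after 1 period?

(Bands numbered youngest = 1 to oldest = 6.)
After projecting period 1:
Births: 550 × 0.259 = 142  |  1290 × 0.306 = 395  |  280 × 0.27 = 76 ⇒ total 613
Band 2: 330 × 0.975 = 322
Band 3: 1600 × 0.983 = 1573
Band 4: 550 × 0.974 = 536
Band 5: 1290 × 0.933 = 1204
Band 6: 280 × 0.953 + 640 × 0.571 = 267 + 365 = 632
Giving 613 / 322 / 1573 / 536 / 1204 / 632.
Scenario A total after 1 period: 4880
Scenario B projection —
After projecting period 1:
Births: 550 × 0.309 = 170  |  1290 × 0.306 = 395  |  280 × 0.27 = 76 ⇒ total 641
Band 2: 330 × 0.975 = 322
Band 3: 1600 × 0.983 = 1573
Band 4: 550 × 0.974 = 536
Band 5: 1290 × 0.933 = 1204
Band 6: 280 × 0.953 + 640 × 0.571 = 267 + 365 = 632
Giving 641 / 322 / 1573 / 536 / 1204 / 632.
Scenario B total after 1 period: 4908
Difference B − A = 4908 − 4880 = 28

28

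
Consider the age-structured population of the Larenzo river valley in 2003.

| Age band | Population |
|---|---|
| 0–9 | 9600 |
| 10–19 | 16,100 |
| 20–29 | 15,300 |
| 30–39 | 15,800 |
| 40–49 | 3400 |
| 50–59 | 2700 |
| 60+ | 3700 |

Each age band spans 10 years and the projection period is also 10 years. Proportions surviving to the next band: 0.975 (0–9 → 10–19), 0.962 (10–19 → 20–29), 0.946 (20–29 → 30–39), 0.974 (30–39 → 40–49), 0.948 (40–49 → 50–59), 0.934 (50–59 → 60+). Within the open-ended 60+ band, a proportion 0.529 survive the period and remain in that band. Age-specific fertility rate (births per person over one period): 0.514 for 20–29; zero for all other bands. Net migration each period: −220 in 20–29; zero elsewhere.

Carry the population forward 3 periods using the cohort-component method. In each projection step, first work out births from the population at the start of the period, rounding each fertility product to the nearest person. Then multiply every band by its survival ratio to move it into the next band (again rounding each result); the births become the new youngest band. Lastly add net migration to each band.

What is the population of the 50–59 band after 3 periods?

— Period 1 —
Births: 15300 × 0.514 = 7864
10–19: 9600 × 0.975 = 9360
20–29: 16100 × 0.962 = 15488
30–39: 15300 × 0.946 = 14474
40–49: 15800 × 0.974 = 15389
50–59: 3400 × 0.948 = 3223
60+: 2700 × 0.934 + 3700 × 0.529 = 2522 + 1957 = 4479
Net migration: 20–29 − 220 → 15268
Population now: 0–9=7864, 10–19=9360, 20–29=15268, 30–39=14474, 40–49=15389, 50–59=3223, 60+=4479
— Period 2 —
Births: 15268 × 0.514 = 7848
10–19: 7864 × 0.975 = 7667
20–29: 9360 × 0.962 = 9004
30–39: 15268 × 0.946 = 14444
40–49: 14474 × 0.974 = 14098
50–59: 15389 × 0.948 = 14589
60+: 3223 × 0.934 + 4479 × 0.529 = 3010 + 2369 = 5379
Net migration: 20–29 − 220 → 8784
Population now: 0–9=7848, 10–19=7667, 20–29=8784, 30–39=14444, 40–49=14098, 50–59=14589, 60+=5379
— Period 3 —
Births: 8784 × 0.514 = 4515
10–19: 7848 × 0.975 = 7652
20–29: 7667 × 0.962 = 7376
30–39: 8784 × 0.946 = 8310
40–49: 14444 × 0.974 = 14068
50–59: 14098 × 0.948 = 13365
60+: 14589 × 0.934 + 5379 × 0.529 = 13626 + 2845 = 16471
Net migration: 20–29 − 220 → 7156
Population now: 0–9=4515, 10–19=7652, 20–29=7156, 30–39=8310, 40–49=14068, 50–59=13365, 60+=16471

13365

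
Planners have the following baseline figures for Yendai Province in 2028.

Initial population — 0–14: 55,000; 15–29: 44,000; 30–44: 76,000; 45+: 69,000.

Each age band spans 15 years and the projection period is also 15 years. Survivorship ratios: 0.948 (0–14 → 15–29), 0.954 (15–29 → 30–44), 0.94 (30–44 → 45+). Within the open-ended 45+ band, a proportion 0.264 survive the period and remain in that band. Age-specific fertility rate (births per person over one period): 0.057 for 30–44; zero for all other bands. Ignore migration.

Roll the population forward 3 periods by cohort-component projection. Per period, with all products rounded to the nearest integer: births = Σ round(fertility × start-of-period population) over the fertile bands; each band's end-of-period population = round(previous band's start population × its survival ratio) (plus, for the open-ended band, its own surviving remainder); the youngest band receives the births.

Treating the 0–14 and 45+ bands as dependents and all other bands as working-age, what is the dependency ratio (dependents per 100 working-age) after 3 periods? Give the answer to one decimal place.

1070.9

Period 1.
Births: 76000 * 0.057 = 4332
15–29: 55000 * 0.948 = 52140
30–44: 44000 * 0.954 = 41976
45+: 76000 * 0.94 + 69000 * 0.264 = 71440 + 18216 = 89656
Giving 4332 / 52140 / 41976 / 89656.
Period 2.
Births: 41976 * 0.057 = 2393
15–29: 4332 * 0.948 = 4107
30–44: 52140 * 0.954 = 49742
45+: 41976 * 0.94 + 89656 * 0.264 = 39457 + 23669 = 63126
Giving 2393 / 4107 / 49742 / 63126.
Period 3.
Births: 49742 * 0.057 = 2835
15–29: 2393 * 0.948 = 2269
30–44: 4107 * 0.954 = 3918
45+: 49742 * 0.94 + 63126 * 0.264 = 46757 + 16665 = 63422
Giving 2835 / 2269 / 3918 / 63422.
Dependents (band 0–14 + band 45+) = 2835 + 63422 = 66257; working-age = 6187; ratio = 66257/6187 × 100 = 1070.9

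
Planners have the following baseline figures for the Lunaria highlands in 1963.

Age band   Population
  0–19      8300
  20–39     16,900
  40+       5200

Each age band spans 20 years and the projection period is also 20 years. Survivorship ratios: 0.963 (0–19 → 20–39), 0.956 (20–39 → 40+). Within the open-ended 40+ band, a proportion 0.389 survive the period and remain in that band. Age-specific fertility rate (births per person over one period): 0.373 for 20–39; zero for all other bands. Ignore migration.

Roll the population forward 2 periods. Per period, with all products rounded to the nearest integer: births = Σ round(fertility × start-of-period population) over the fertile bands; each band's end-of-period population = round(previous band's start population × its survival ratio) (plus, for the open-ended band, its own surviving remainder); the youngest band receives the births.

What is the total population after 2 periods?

Period 1:
Births: 16900 × 0.373 = 6304
20–39: 8300 × 0.963 = 7993
40+: 16900 × 0.956 + 5200 × 0.389 = 16156 + 2023 = 18179
End of period: [6304, 7993, 18179]
Period 2:
Births: 7993 × 0.373 = 2981
20–39: 6304 × 0.963 = 6071
40+: 7993 × 0.956 + 18179 × 0.389 = 7641 + 7072 = 14713
End of period: [2981, 6071, 14713]
Total after period 2: 2981 + 6071 + 14713 = 23765

23765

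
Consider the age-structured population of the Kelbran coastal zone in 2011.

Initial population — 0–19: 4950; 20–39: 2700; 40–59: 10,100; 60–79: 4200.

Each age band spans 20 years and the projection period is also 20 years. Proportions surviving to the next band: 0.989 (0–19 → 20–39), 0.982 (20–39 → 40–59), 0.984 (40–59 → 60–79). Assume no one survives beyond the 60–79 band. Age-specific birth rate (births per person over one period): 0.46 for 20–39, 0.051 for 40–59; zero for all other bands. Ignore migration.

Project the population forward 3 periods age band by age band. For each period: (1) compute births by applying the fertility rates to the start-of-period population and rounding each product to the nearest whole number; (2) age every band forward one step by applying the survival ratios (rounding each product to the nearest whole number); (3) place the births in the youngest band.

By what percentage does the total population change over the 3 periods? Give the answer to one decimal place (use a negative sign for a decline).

Period 1:
Births: 2700 × 0.46 = 1242 ; 10100 × 0.051 = 515 — total 1757
20–39: 4950 × 0.989 = 4896
40–59: 2700 × 0.982 = 2651
60–79: 10100 × 0.984 = 9938
Population now: 0–19=1757, 20–39=4896, 40–59=2651, 60–79=9938
Period 2:
Births: 4896 × 0.46 = 2252 ; 2651 × 0.051 = 135 — total 2387
20–39: 1757 × 0.989 = 1738
40–59: 4896 × 0.982 = 4808
60–79: 2651 × 0.984 = 2609
Population now: 0–19=2387, 20–39=1738, 40–59=4808, 60–79=2609
Period 3:
Births: 1738 × 0.46 = 799 ; 4808 × 0.051 = 245 — total 1044
20–39: 2387 × 0.989 = 2361
40–59: 1738 × 0.982 = 1707
60–79: 4808 × 0.984 = 4731
Population now: 0–19=1044, 20–39=2361, 40–59=1707, 60–79=4731
Total: 21950 → 9843; change = -12107; percentage change = -55.2%

-55.2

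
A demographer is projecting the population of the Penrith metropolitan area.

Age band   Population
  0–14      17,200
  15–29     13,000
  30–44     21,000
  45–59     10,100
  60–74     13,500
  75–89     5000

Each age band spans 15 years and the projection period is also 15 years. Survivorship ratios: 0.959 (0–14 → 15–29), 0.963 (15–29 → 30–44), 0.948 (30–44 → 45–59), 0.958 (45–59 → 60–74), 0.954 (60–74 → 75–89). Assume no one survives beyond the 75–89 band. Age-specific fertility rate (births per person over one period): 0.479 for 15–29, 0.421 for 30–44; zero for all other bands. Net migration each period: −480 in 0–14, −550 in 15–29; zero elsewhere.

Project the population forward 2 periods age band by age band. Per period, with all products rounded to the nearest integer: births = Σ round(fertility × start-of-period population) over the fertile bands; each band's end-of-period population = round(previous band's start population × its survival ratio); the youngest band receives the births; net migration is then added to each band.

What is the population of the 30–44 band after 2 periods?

Call the bands 1 to 6, youngest first.
— Period 1 —
Births: 13000 × 0.479 = 6227, 21000 × 0.421 = 8841 — total 15068
Band 2: 17200 × 0.959 = 16495
Band 3: 13000 × 0.963 = 12519
Band 4: 21000 × 0.948 = 19908
Band 5: 10100 × 0.958 = 9676
Band 6: 13500 × 0.954 = 12879
Net migration: Band 1 − 480 → 14588; Band 2 − 550 → 15945
Population now: 0–14=14588, 15–29=15945, 30–44=12519, 45–59=19908, 60–74=9676, 75–89=12879
— Period 2 —
Births: 15945 × 0.479 = 7638, 12519 × 0.421 = 5270 — total 12908
Band 2: 14588 × 0.959 = 13990
Band 3: 15945 × 0.963 = 15355
Band 4: 12519 × 0.948 = 11868
Band 5: 19908 × 0.958 = 19072
Band 6: 9676 × 0.954 = 9231
Net migration: Band 1 − 480 → 12428; Band 2 − 550 → 13440
Population now: 0–14=12428, 15–29=13440, 30–44=15355, 45–59=11868, 60–74=19072, 75–89=9231

15355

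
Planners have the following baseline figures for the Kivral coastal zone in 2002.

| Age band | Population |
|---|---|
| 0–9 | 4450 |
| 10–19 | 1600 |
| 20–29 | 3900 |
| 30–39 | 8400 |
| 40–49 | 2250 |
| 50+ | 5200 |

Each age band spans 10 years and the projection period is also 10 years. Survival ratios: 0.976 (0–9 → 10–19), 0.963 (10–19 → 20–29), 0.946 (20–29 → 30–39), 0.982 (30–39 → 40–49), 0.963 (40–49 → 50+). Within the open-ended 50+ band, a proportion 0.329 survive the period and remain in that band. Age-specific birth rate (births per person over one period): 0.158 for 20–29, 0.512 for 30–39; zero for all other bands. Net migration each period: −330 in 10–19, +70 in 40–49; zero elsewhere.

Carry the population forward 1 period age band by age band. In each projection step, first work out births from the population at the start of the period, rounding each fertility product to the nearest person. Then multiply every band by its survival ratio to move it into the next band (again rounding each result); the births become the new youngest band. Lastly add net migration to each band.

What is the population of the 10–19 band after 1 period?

Numbering the groups 1..6 from youngest to oldest:
After projecting period 1:
Births: 3900 × 0.158 = 616, 8400 × 0.512 = 4301 → total 4917
Group 2: 4450 × 0.976 = 4343
Group 3: 1600 × 0.963 = 1541
Group 4: 3900 × 0.946 = 3689
Group 5: 8400 × 0.982 = 8249
Group 6: 2250 × 0.963 + 5200 × 0.329 = 2167 + 1711 = 3878
Net migration: Group 2 − 330 → 4013; Group 5 + 70 → 8319
→ [4917, 4013, 1541, 3689, 8319, 3878]

4013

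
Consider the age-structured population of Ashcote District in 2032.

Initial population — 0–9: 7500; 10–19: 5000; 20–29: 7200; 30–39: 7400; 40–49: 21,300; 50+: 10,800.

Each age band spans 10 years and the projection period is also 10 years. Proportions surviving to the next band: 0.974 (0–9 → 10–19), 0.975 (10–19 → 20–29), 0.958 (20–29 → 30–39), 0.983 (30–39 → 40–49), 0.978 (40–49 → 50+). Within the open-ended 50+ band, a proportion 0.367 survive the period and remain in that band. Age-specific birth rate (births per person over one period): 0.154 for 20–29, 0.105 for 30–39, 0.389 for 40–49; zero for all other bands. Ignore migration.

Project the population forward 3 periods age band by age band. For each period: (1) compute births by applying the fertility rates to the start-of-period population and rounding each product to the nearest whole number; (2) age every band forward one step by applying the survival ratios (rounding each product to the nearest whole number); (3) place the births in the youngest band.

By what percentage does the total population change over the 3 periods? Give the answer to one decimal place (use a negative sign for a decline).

-28.9

Let group 1 be 0–9 through group 6 = 50+.
Period 1:
Births: 7200 × 0.154 = 1109, 7400 × 0.105 = 777, 21300 × 0.389 = 8286 — total 10172
Group 2: 7500 × 0.974 = 7305
Group 3: 5000 × 0.975 = 4875
Group 4: 7200 × 0.958 = 6898
Group 5: 7400 × 0.983 = 7274
Group 6: 21300 × 0.978 + 10800 × 0.367 = 20831 + 3964 = 24795
→ [10172, 7305, 4875, 6898, 7274, 24795]
Period 2:
Births: 4875 × 0.154 = 751, 6898 × 0.105 = 724, 7274 × 0.389 = 2830 — total 4305
Group 2: 10172 × 0.974 = 9908
Group 3: 7305 × 0.975 = 7122
Group 4: 4875 × 0.958 = 4670
Group 5: 6898 × 0.983 = 6781
Group 6: 7274 × 0.978 + 24795 × 0.367 = 7114 + 9100 = 16214
→ [4305, 9908, 7122, 4670, 6781, 16214]
Period 3:
Births: 7122 × 0.154 = 1097, 4670 × 0.105 = 490, 6781 × 0.389 = 2638 — total 4225
Group 2: 4305 × 0.974 = 4193
Group 3: 9908 × 0.975 = 9660
Group 4: 7122 × 0.958 = 6823
Group 5: 4670 × 0.983 = 4591
Group 6: 6781 × 0.978 + 16214 × 0.367 = 6632 + 5951 = 12583
→ [4225, 4193, 9660, 6823, 4591, 12583]
Total: 59200 → 42075; change = -17125; percentage change = -28.9%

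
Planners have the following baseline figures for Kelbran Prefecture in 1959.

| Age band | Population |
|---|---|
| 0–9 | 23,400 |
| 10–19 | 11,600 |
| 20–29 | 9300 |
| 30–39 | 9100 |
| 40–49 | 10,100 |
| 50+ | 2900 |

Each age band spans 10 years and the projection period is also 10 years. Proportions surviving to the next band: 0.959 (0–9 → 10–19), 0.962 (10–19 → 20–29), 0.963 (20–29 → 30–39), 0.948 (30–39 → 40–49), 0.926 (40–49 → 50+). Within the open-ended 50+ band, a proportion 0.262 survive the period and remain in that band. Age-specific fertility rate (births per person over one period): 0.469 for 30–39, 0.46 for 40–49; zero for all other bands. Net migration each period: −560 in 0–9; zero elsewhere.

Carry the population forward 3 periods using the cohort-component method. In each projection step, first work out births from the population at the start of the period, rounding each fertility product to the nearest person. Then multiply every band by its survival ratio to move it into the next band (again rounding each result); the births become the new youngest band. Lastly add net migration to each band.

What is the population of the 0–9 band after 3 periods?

8385

Period 1.
Births: 9100 × 0.469 = 4268 ; 10100 × 0.46 = 4646 → total 8914
10–19: 23400 × 0.959 = 22441
20–29: 11600 × 0.962 = 11159
30–39: 9300 × 0.963 = 8956
40–49: 9100 × 0.948 = 8627
50+: 10100 × 0.926 + 2900 × 0.262 = 9353 + 760 = 10113
Net migration: 0–9 − 560 → 8354
Giving 8354 / 22441 / 11159 / 8956 / 8627 / 10113.
Period 2.
Births: 8956 × 0.469 = 4200 ; 8627 × 0.46 = 3968 → total 8168
10–19: 8354 × 0.959 = 8011
20–29: 22441 × 0.962 = 21588
30–39: 11159 × 0.963 = 10746
40–49: 8956 × 0.948 = 8490
50+: 8627 × 0.926 + 10113 × 0.262 = 7989 + 2650 = 10639
Net migration: 0–9 − 560 → 7608
Giving 7608 / 8011 / 21588 / 10746 / 8490 / 10639.
Period 3.
Births: 10746 × 0.469 = 5040 ; 8490 × 0.46 = 3905 → total 8945
10–19: 7608 × 0.959 = 7296
20–29: 8011 × 0.962 = 7707
30–39: 21588 × 0.963 = 20789
40–49: 10746 × 0.948 = 10187
50+: 8490 × 0.926 + 10639 × 0.262 = 7862 + 2787 = 10649
Net migration: 0–9 − 560 → 8385
Giving 8385 / 7296 / 7707 / 20789 / 10187 / 10649.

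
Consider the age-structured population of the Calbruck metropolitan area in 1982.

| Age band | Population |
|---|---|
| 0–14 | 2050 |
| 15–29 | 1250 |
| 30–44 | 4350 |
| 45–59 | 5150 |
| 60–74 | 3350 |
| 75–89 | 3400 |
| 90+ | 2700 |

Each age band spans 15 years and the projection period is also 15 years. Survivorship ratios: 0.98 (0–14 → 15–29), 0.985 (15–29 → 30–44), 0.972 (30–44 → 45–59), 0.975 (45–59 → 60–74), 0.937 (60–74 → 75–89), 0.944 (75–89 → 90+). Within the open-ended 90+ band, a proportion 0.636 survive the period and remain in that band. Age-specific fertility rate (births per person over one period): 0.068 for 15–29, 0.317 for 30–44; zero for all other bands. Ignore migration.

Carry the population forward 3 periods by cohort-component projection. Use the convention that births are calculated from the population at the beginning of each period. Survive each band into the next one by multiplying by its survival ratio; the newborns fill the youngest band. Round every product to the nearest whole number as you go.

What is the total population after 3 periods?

17927

Call the groups 1 to 7, youngest first.
Period 1.
Births: 1250 * 0.068 = 85  |  4350 * 0.317 = 1379 ⇒ total 1464
Group 2: 2050 * 0.98 = 2009
Group 3: 1250 * 0.985 = 1231
Group 4: 4350 * 0.972 = 4228
Group 5: 5150 * 0.975 = 5021
Group 6: 3350 * 0.937 = 3139
Group 7: 3400 * 0.944 + 2700 * 0.636 = 3210 + 1717 = 4927
End of period: [1464, 2009, 1231, 4228, 5021, 3139, 4927]
Period 2.
Births: 2009 * 0.068 = 137  |  1231 * 0.317 = 390 ⇒ total 527
Group 2: 1464 * 0.98 = 1435
Group 3: 2009 * 0.985 = 1979
Group 4: 1231 * 0.972 = 1197
Group 5: 4228 * 0.975 = 4122
Group 6: 5021 * 0.937 = 4705
Group 7: 3139 * 0.944 + 4927 * 0.636 = 2963 + 3134 = 6097
End of period: [527, 1435, 1979, 1197, 4122, 4705, 6097]
Period 3.
Births: 1435 * 0.068 = 98  |  1979 * 0.317 = 627 ⇒ total 725
Group 2: 527 * 0.98 = 516
Group 3: 1435 * 0.985 = 1413
Group 4: 1979 * 0.972 = 1924
Group 5: 1197 * 0.975 = 1167
Group 6: 4122 * 0.937 = 3862
Group 7: 4705 * 0.944 + 6097 * 0.636 = 4442 + 3878 = 8320
End of period: [725, 516, 1413, 1924, 1167, 3862, 8320]
Total after period 3: 725 + 516 + 1413 + 1924 + 1167 + 3862 + 8320 = 17927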